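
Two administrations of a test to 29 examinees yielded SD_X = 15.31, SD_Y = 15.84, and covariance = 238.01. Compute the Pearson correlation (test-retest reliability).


r = cov(X,Y) / (SD_X * SD_Y)
r = 238.01 / (15.31 * 15.84)
r = 238.01 / 242.5104
r = 0.9814

0.9814


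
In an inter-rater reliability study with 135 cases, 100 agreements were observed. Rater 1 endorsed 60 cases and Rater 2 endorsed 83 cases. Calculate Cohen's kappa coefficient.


P_o = 100/135 = 0.740741
P_e = (60*83 + 75*52) / 18225 = 0.487243
kappa = (P_o - P_e) / (1 - P_e)
kappa = (0.740741 - 0.487243) / (1 - 0.487243)
kappa = 0.4944

0.4944


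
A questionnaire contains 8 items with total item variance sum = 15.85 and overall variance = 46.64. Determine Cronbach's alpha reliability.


alpha = (k/(k-1)) * (1 - sum(si^2)/s_total^2)
= (8/7) * (1 - 15.85/46.64)
alpha = 0.7545

0.7545


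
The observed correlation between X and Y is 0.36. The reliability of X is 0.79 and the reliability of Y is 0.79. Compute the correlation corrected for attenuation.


r_corrected = rxy / sqrt(rxx * ryy)
= 0.36 / sqrt(0.79 * 0.79)
= 0.36 / sqrt(0.6241)
= 0.36 / 0.79
r_corrected = 0.4557

0.4557


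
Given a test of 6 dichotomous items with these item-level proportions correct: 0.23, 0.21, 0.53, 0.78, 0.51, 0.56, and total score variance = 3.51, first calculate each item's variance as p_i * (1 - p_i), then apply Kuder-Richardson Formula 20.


For each item, compute p_i * q_i:
  Item 1: 0.23 * 0.77 = 0.1771
  Item 2: 0.21 * 0.79 = 0.1659
  Item 3: 0.53 * 0.47 = 0.2491
  Item 4: 0.78 * 0.22 = 0.1716
  Item 5: 0.51 * 0.49 = 0.2499
  Item 6: 0.56 * 0.44 = 0.2464
Sum(p_i * q_i) = 0.1771 + 0.1659 + 0.2491 + 0.1716 + 0.2499 + 0.2464 = 1.26
KR-20 = (k/(k-1)) * (1 - Sum(p_i*q_i) / Var_total)
= (6/5) * (1 - 1.26/3.51)
= 1.2 * 0.641
KR-20 = 0.7692

0.7692


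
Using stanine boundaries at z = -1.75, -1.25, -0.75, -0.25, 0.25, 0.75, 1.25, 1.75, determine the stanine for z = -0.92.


Stanine boundaries: [-1.75, -1.25, -0.75, -0.25, 0.25, 0.75, 1.25, 1.75]
z = -0.92
Check each boundary:
  z >= -1.75 -> could be stanine 2
  z >= -1.25 -> could be stanine 3
  z < -0.75
  z < -0.25
  z < 0.25
  z < 0.75
  z < 1.25
  z < 1.75
Highest qualifying boundary gives stanine = 3

3


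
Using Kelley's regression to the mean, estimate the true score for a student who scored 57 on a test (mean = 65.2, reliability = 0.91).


T_est = rxx * X + (1 - rxx) * mean
T_est = 0.91 * 57 + 0.09 * 65.2
T_est = 51.87 + 5.868
T_est = 57.738

57.738


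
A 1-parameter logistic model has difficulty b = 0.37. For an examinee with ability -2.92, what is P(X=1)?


theta - b = -2.92 - 0.37 = -3.29
exp(-(theta - b)) = exp(3.29) = 26.8429
P = 1 / (1 + 26.8429)
P = 0.0359

0.0359


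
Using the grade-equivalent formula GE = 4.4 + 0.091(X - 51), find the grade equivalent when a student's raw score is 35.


raw - median = 35 - 51 = -16
slope * diff = 0.091 * -16 = -1.456
GE = 4.4 + -1.456
GE = 2.944

2.944


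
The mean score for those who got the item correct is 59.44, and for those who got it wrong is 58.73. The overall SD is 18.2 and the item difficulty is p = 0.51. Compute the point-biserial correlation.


q = 1 - p = 0.49
rpb = ((M1 - M0) / SD) * sqrt(p * q)
rpb = ((59.44 - 58.73) / 18.2) * sqrt(0.51 * 0.49)
rpb = 0.0195

0.0195


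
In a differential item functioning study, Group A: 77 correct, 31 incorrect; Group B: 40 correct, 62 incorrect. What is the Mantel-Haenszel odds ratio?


Odds_A = 77/31 = 2.4839
Odds_B = 40/62 = 0.6452
OR = Odds_A / Odds_B = 2.4839 / 0.6452
Exactly, OR = (77 * 62) / (31 * 40) = 4774 / 1240
OR = 3.85

3.85


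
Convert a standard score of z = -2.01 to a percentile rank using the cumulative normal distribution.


CDF(z) = 0.5 * (1 + erf(z/sqrt(2)))
erf(-1.4213) = -0.9556
CDF = 0.0222
Percentile rank = 0.0222 * 100 = 2.22

2.22


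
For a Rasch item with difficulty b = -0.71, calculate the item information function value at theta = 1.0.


P = 1/(1+exp(-(1.0--0.71))) = 0.8468
I = P*(1-P) = 0.8468 * 0.1532
I = 0.1297

0.1297


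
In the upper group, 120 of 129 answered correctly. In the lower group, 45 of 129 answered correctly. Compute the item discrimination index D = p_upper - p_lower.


p_upper = 120/129 = 0.9302
p_lower = 45/129 = 0.3488
D = 0.9302 - 0.3488 = 0.5814

0.5814


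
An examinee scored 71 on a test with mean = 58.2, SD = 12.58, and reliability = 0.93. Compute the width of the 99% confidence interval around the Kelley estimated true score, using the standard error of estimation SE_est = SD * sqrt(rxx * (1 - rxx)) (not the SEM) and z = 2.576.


True score estimate = 0.93*71 + 0.07*58.2 = 70.104
SE_est = SD * sqrt(rxx * (1 - rxx)) = 12.58 * sqrt(0.93 * 0.07) = 12.58 * sqrt(0.0651) = 3.209749
CI = T_est +/- z * SE_est, so width = 2 * z * SE_est = 2 * 2.576 * 3.209749
Width = 16.5366

16.5366


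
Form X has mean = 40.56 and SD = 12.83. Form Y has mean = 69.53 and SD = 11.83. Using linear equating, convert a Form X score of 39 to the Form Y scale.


slope = SD_Y / SD_X = 11.83 / 12.83 ~ 0.9221
intercept = mean_Y - slope * mean_X = 69.53 - (11.83 / 12.83) * 40.56 ~ 32.1313
Y = slope * X + intercept. To avoid rounding drift from the rounded slope/intercept, evaluate the equivalent form Y = mean_Y + SD_Y * (X - mean_X) / SD_X at full precision:
Y = 69.53 + 11.83 * (39 - 40.56) / 12.83
Y = 69.53 - 11.83 * 1.56 / 12.83
Y = 69.53 - 18.4548 / 12.83
Y = 69.53 - 1.4384
Y = 68.0916

68.0916


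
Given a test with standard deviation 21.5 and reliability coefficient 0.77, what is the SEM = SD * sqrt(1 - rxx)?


SEM = SD * sqrt(1 - rxx)
SEM = 21.5 * sqrt(1 - 0.77)
SEM = 21.5 * sqrt(0.23) = 21.5 * 0.479583
SEM = 10.311

10.311


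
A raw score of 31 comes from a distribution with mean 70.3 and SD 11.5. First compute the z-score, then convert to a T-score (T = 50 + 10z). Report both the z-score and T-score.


z = (X - mean) / SD = (31 - 70.3) / 11.5
z = -39.3 / 11.5
z = -3.4174
T-score = T = 50 + 10z
Carry z at full precision (z = -39.3 / 11.5) into the conversion:
T-score = 50 + 10 * (-39.3 / 11.5) = 50 + -393 / 11.5
T-score = 50 + -34.1739
T-score = 15.8261

15.8261


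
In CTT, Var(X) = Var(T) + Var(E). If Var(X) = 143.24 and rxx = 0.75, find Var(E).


var_true = rxx * var_obs = 0.75 * 143.24 = 107.43
var_error = var_obs - var_true
var_error = 143.24 - 107.43
var_error = 35.81

35.81


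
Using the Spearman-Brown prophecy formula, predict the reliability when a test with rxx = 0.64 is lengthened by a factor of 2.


r_new = (n * rxx) / (1 + (n-1) * rxx)
r_new = (2 * 0.64) / (1 + 1 * 0.64)
r_new = 1.28 / 1.64
r_new = 0.7805

0.7805


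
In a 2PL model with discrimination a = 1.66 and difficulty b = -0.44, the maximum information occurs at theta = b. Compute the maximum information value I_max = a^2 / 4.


For 2PL, max info at theta = b = -0.44
I_max = a^2 / 4 = 1.66^2 / 4
= 2.7556 / 4
I_max = 0.6889

0.6889


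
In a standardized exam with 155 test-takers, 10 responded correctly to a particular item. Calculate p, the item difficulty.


Item difficulty p = number correct / total examinees
p = 10 / 155
p = 0.0645

0.0645


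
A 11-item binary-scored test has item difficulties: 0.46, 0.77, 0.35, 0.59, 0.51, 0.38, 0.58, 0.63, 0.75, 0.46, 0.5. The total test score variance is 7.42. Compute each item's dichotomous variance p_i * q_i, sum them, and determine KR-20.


For each item, compute p_i * q_i:
  Item 1: 0.46 * 0.54 = 0.2484
  Item 2: 0.77 * 0.23 = 0.1771
  Item 3: 0.35 * 0.65 = 0.2275
  Item 4: 0.59 * 0.41 = 0.2419
  Item 5: 0.51 * 0.49 = 0.2499
  Item 6: 0.38 * 0.62 = 0.2356
  Item 7: 0.58 * 0.42 = 0.2436
  Item 8: 0.63 * 0.37 = 0.2331
  Item 9: 0.75 * 0.25 = 0.1875
  Item 10: 0.46 * 0.54 = 0.2484
  Item 11: 0.5 * 0.5 = 0.25
Sum(p_i * q_i) = 0.2484 + 0.1771 + 0.2275 + 0.2419 + 0.2499 + 0.2356 + 0.2436 + 0.2331 + 0.1875 + 0.2484 + 0.25 = 2.543
KR-20 = (k/(k-1)) * (1 - Sum(p_i*q_i) / Var_total)
= (11/10) * (1 - 2.543/7.42)
= 1.1 * 0.6573
KR-20 = 0.723

0.723


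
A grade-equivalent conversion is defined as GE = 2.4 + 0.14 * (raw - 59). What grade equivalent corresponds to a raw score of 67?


raw - median = 67 - 59 = 8
slope * diff = 0.14 * 8 = 1.12
GE = 2.4 + 1.12
GE = 3.52

3.52


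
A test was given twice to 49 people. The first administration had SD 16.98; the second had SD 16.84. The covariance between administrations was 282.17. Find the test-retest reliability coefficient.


r = cov(X,Y) / (SD_X * SD_Y)
r = 282.17 / (16.98 * 16.84)
r = 282.17 / 285.9432
r = 0.9868

0.9868


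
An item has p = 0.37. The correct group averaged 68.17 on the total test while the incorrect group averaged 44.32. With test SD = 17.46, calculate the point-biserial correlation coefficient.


q = 1 - p = 0.63
rpb = ((M1 - M0) / SD) * sqrt(p * q)
rpb = ((68.17 - 44.32) / 17.46) * sqrt(0.37 * 0.63)
rpb = 0.6595

0.6595


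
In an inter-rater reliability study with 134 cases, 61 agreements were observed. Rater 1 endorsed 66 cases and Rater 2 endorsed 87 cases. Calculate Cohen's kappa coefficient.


P_o = 61/134 = 0.455224
P_e = (66*87 + 68*47) / 17956 = 0.497772
kappa = (P_o - P_e) / (1 - P_e)
kappa = (0.455224 - 0.497772) / (1 - 0.497772)
kappa = -0.0847

-0.0847


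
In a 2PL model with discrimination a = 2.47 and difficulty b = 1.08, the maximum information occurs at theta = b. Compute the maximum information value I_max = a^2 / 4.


For 2PL, max info at theta = b = 1.08
I_max = a^2 / 4 = 2.47^2 / 4
= 6.1009 / 4
I_max = 1.5252

1.5252


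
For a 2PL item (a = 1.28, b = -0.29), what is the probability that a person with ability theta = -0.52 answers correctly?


a*(theta - b) = 1.28 * (-0.52 - -0.29) = -0.2944
exp(--0.2944) = 1.3423
P = 1 / (1 + 1.3423)
P = 0.4269

0.4269


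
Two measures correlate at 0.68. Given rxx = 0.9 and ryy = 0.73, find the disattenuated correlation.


r_corrected = rxy / sqrt(rxx * ryy)
= 0.68 / sqrt(0.9 * 0.73)
= 0.68 / sqrt(0.657)
= 0.68 / 0.810555
r_corrected = 0.8389

0.8389


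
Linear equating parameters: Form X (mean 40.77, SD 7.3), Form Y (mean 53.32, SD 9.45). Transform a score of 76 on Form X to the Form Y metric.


slope = SD_Y / SD_X = 9.45 / 7.3 ~ 1.2945
intercept = mean_Y - slope * mean_X = 53.32 - (9.45 / 7.3) * 40.77 ~ 0.5424
Y = slope * X + intercept. To avoid rounding drift from the rounded slope/intercept, evaluate the equivalent form Y = mean_Y + SD_Y * (X - mean_X) / SD_X at full precision:
Y = 53.32 + 9.45 * (76 - 40.77) / 7.3
Y = 53.32 + 9.45 * 35.23 / 7.3
Y = 53.32 + 332.9235 / 7.3
Y = 53.32 + 45.606
Y = 98.926

98.926


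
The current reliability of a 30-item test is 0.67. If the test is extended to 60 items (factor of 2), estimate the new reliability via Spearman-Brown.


r_new = (n * rxx) / (1 + (n-1) * rxx)
r_new = (2 * 0.67) / (1 + 1 * 0.67)
r_new = 1.34 / 1.67
r_new = 0.8024

0.8024


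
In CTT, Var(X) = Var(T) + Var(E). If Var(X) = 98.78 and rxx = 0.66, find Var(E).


var_true = rxx * var_obs = 0.66 * 98.78 = 65.1948
var_error = var_obs - var_true
var_error = 98.78 - 65.1948
var_error = 33.5852

33.5852


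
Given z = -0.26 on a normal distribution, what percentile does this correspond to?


CDF(z) = 0.5 * (1 + erf(z/sqrt(2)))
erf(-0.1838) = -0.2051
CDF = 0.3974
Percentile rank = 0.3974 * 100 = 39.74

39.74


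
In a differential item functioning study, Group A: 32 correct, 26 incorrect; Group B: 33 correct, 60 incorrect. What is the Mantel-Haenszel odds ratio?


Odds_A = 32/26 = 1.2308
Odds_B = 33/60 = 0.55
OR = Odds_A / Odds_B = 1.2308 / 0.55
Exactly, OR = (32 * 60) / (26 * 33) = 1920 / 858
OR = 2.2378

2.2378


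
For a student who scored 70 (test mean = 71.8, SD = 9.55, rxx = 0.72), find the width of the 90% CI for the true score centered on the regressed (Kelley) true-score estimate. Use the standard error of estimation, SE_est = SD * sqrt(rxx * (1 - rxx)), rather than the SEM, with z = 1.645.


True score estimate = 0.72*70 + 0.28*71.8 = 70.504
SE_est = SD * sqrt(rxx * (1 - rxx)) = 9.55 * sqrt(0.72 * 0.28) = 9.55 * sqrt(0.2016) = 4.287939
CI = T_est +/- z * SE_est, so width = 2 * z * SE_est = 2 * 1.645 * 4.287939
Width = 14.1073

14.1073


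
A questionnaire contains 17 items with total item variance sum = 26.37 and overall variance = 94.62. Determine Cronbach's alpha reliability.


alpha = (k/(k-1)) * (1 - sum(si^2)/s_total^2)
= (17/16) * (1 - 26.37/94.62)
alpha = 0.7664

0.7664


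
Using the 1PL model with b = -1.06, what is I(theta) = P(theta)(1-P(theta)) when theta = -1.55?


P = 1/(1+exp(-(-1.55--1.06))) = 0.3799
I = P*(1-P) = 0.3799 * 0.6201
I = 0.2356

0.2356


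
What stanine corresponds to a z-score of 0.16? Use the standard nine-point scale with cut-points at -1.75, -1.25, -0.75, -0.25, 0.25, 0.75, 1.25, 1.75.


Stanine boundaries: [-1.75, -1.25, -0.75, -0.25, 0.25, 0.75, 1.25, 1.75]
z = 0.16
Check each boundary:
  z >= -1.75 -> could be stanine 2
  z >= -1.25 -> could be stanine 3
  z >= -0.75 -> could be stanine 4
  z >= -0.25 -> could be stanine 5
  z < 0.25
  z < 0.75
  z < 1.25
  z < 1.75
Highest qualifying boundary gives stanine = 5

5


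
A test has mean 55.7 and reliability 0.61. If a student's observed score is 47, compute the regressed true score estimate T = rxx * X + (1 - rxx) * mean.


T_est = rxx * X + (1 - rxx) * mean
T_est = 0.61 * 47 + 0.39 * 55.7
T_est = 28.67 + 21.723
T_est = 50.393

50.393


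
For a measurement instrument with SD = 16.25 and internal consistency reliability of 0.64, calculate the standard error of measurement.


SEM = SD * sqrt(1 - rxx)
SEM = 16.25 * sqrt(1 - 0.64)
SEM = 16.25 * sqrt(0.36) = 16.25 * 0.6
SEM = 9.75

9.75


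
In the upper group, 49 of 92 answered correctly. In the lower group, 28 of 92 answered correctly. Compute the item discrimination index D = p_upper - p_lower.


p_upper = 49/92 = 0.5326
p_lower = 28/92 = 0.3043
D = 0.5326 - 0.3043 = 0.2283

0.2283


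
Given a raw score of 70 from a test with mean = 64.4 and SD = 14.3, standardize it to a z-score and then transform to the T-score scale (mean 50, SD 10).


z = (X - mean) / SD = (70 - 64.4) / 14.3
z = 5.6 / 14.3
z = 0.3916
T-score = T = 50 + 10z
Carry z at full precision (z = 5.6 / 14.3) into the conversion:
T-score = 50 + 10 * (5.6 / 14.3) = 50 + 56 / 14.3
T-score = 50 + 3.9161
T-score = 53.9161

53.9161


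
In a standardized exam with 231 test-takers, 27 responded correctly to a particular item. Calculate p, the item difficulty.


Item difficulty p = number correct / total examinees
p = 27 / 231
p = 0.1169

0.1169


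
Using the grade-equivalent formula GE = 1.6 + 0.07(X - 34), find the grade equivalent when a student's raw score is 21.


raw - median = 21 - 34 = -13
slope * diff = 0.07 * -13 = -0.91
GE = 1.6 + -0.91
GE = 0.69

0.69


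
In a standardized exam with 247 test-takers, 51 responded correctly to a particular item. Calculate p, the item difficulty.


Item difficulty p = number correct / total examinees
p = 51 / 247
p = 0.2065

0.2065


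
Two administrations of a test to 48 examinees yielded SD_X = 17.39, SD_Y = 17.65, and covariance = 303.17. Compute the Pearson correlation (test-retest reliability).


r = cov(X,Y) / (SD_X * SD_Y)
r = 303.17 / (17.39 * 17.65)
r = 303.17 / 306.9335
r = 0.9877

0.9877


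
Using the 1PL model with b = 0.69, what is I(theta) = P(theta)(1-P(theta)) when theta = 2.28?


P = 1/(1+exp(-(2.28-0.69))) = 0.8306
I = P*(1-P) = 0.8306 * 0.1694
I = 0.1407

0.1407


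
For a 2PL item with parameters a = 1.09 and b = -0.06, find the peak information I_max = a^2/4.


For 2PL, max info at theta = b = -0.06
I_max = a^2 / 4 = 1.09^2 / 4
= 1.1881 / 4
I_max = 0.297

0.297


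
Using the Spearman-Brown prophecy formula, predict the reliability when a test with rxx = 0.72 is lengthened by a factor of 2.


r_new = (n * rxx) / (1 + (n-1) * rxx)
r_new = (2 * 0.72) / (1 + 1 * 0.72)
r_new = 1.44 / 1.72
r_new = 0.8372

0.8372


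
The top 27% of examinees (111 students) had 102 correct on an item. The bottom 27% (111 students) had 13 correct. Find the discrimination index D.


p_upper = 102/111 = 0.9189
p_lower = 13/111 = 0.1171
D = 0.9189 - 0.1171 = 0.8018

0.8018


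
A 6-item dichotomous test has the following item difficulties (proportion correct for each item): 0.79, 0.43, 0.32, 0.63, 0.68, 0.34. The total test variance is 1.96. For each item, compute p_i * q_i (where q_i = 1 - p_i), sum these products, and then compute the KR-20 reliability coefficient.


For each item, compute p_i * q_i:
  Item 1: 0.79 * 0.21 = 0.1659
  Item 2: 0.43 * 0.57 = 0.2451
  Item 3: 0.32 * 0.68 = 0.2176
  Item 4: 0.63 * 0.37 = 0.2331
  Item 5: 0.68 * 0.32 = 0.2176
  Item 6: 0.34 * 0.66 = 0.2244
Sum(p_i * q_i) = 0.1659 + 0.2451 + 0.2176 + 0.2331 + 0.2176 + 0.2244 = 1.3037
KR-20 = (k/(k-1)) * (1 - Sum(p_i*q_i) / Var_total)
= (6/5) * (1 - 1.3037/1.96)
= 1.2 * 0.3348
KR-20 = 0.4018

0.4018


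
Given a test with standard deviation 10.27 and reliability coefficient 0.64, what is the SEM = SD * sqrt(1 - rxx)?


SEM = SD * sqrt(1 - rxx)
SEM = 10.27 * sqrt(1 - 0.64)
SEM = 10.27 * sqrt(0.36) = 10.27 * 0.6
SEM = 6.162

6.162


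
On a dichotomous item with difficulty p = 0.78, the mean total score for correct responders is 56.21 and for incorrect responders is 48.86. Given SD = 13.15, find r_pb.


q = 1 - p = 0.22
rpb = ((M1 - M0) / SD) * sqrt(p * q)
rpb = ((56.21 - 48.86) / 13.15) * sqrt(0.78 * 0.22)
rpb = 0.2315

0.2315


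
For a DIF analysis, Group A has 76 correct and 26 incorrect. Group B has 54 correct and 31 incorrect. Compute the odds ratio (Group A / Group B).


Odds_A = 76/26 = 2.9231
Odds_B = 54/31 = 1.7419
OR = Odds_A / Odds_B = 2.9231 / 1.7419
Exactly, OR = (76 * 31) / (26 * 54) = 2356 / 1404
OR = 1.6781

1.6781


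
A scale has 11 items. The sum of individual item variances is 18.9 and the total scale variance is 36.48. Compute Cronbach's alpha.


alpha = (k/(k-1)) * (1 - sum(si^2)/s_total^2)
= (11/10) * (1 - 18.9/36.48)
alpha = 0.5301

0.5301


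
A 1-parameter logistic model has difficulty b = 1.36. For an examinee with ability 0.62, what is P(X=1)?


theta - b = 0.62 - 1.36 = -0.74
exp(-(theta - b)) = exp(0.74) = 2.0959
P = 1 / (1 + 2.0959)
P = 0.323

0.323


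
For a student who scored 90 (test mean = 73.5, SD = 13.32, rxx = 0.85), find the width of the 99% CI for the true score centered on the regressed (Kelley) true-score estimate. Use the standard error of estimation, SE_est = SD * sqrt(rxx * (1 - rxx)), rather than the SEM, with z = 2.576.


True score estimate = 0.85*90 + 0.15*73.5 = 87.525
SE_est = SD * sqrt(rxx * (1 - rxx)) = 13.32 * sqrt(0.85 * 0.15) = 13.32 * sqrt(0.1275) = 4.756191
CI = T_est +/- z * SE_est, so width = 2 * z * SE_est = 2 * 2.576 * 4.756191
Width = 24.5039

24.5039


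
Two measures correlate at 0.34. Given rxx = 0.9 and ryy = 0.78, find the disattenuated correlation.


r_corrected = rxy / sqrt(rxx * ryy)
= 0.34 / sqrt(0.9 * 0.78)
= 0.34 / sqrt(0.702)
= 0.34 / 0.837854
r_corrected = 0.4058

0.4058


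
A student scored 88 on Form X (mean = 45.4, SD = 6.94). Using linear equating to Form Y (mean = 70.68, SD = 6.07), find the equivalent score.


slope = SD_Y / SD_X = 6.07 / 6.94 ~ 0.8746
intercept = mean_Y - slope * mean_X = 70.68 - (6.07 / 6.94) * 45.4 ~ 30.9714
Y = slope * X + intercept. To avoid rounding drift from the rounded slope/intercept, evaluate the equivalent form Y = mean_Y + SD_Y * (X - mean_X) / SD_X at full precision:
Y = 70.68 + 6.07 * (88 - 45.4) / 6.94
Y = 70.68 + 6.07 * 42.6 / 6.94
Y = 70.68 + 258.582 / 6.94
Y = 70.68 + 37.2597
Y = 107.9397

107.9397


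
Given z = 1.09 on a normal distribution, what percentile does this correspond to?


CDF(z) = 0.5 * (1 + erf(z/sqrt(2)))
erf(0.7707) = 0.7243
CDF = 0.8621
Percentile rank = 0.8621 * 100 = 86.21

86.21


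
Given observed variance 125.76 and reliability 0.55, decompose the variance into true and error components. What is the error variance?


var_true = rxx * var_obs = 0.55 * 125.76 = 69.168
var_error = var_obs - var_true
var_error = 125.76 - 69.168
var_error = 56.592

56.592


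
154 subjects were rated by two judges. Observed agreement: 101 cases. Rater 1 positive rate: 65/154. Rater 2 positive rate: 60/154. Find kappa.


P_o = 101/154 = 0.655844
P_e = (65*60 + 89*94) / 23716 = 0.517204
kappa = (P_o - P_e) / (1 - P_e)
kappa = (0.655844 - 0.517204) / (1 - 0.517204)
kappa = 0.2872

0.2872


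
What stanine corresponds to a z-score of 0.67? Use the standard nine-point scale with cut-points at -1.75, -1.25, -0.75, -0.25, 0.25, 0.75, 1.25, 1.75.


Stanine boundaries: [-1.75, -1.25, -0.75, -0.25, 0.25, 0.75, 1.25, 1.75]
z = 0.67
Check each boundary:
  z >= -1.75 -> could be stanine 2
  z >= -1.25 -> could be stanine 3
  z >= -0.75 -> could be stanine 4
  z >= -0.25 -> could be stanine 5
  z >= 0.25 -> could be stanine 6
  z < 0.75
  z < 1.25
  z < 1.75
Highest qualifying boundary gives stanine = 6

6


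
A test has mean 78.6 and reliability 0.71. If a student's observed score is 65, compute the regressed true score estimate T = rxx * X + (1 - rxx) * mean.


T_est = rxx * X + (1 - rxx) * mean
T_est = 0.71 * 65 + 0.29 * 78.6
T_est = 46.15 + 22.794
T_est = 68.944

68.944


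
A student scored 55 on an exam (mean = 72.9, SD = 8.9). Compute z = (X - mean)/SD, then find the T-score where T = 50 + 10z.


z = (X - mean) / SD = (55 - 72.9) / 8.9
z = -17.9 / 8.9
z = -2.0112
T-score = T = 50 + 10z
Carry z at full precision (z = -17.9 / 8.9) into the conversion:
T-score = 50 + 10 * (-17.9 / 8.9) = 50 + -179 / 8.9
T-score = 50 + -20.1124
T-score = 29.8876

29.8876


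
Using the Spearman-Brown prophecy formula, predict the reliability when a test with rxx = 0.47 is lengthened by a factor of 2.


r_new = (n * rxx) / (1 + (n-1) * rxx)
r_new = (2 * 0.47) / (1 + 1 * 0.47)
r_new = 0.94 / 1.47
r_new = 0.6395

0.6395


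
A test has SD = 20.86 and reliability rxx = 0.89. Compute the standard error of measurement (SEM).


SEM = SD * sqrt(1 - rxx)
SEM = 20.86 * sqrt(1 - 0.89)
SEM = 20.86 * sqrt(0.11) = 20.86 * 0.331662
SEM = 6.9185

6.9185


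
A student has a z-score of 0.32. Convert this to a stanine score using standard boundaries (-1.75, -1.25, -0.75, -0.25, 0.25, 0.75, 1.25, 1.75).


Stanine boundaries: [-1.75, -1.25, -0.75, -0.25, 0.25, 0.75, 1.25, 1.75]
z = 0.32
Check each boundary:
  z >= -1.75 -> could be stanine 2
  z >= -1.25 -> could be stanine 3
  z >= -0.75 -> could be stanine 4
  z >= -0.25 -> could be stanine 5
  z >= 0.25 -> could be stanine 6
  z < 0.75
  z < 1.25
  z < 1.75
Highest qualifying boundary gives stanine = 6

6


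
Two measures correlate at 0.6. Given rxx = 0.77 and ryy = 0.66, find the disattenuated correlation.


r_corrected = rxy / sqrt(rxx * ryy)
= 0.6 / sqrt(0.77 * 0.66)
= 0.6 / sqrt(0.5082)
= 0.6 / 0.712881
r_corrected = 0.8417

0.8417


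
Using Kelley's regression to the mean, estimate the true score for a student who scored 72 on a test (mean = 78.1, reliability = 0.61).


T_est = rxx * X + (1 - rxx) * mean
T_est = 0.61 * 72 + 0.39 * 78.1
T_est = 43.92 + 30.459
T_est = 74.379

74.379


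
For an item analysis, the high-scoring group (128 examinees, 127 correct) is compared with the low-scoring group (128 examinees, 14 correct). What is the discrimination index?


p_upper = 127/128 = 0.9922
p_lower = 14/128 = 0.1094
D = 0.9922 - 0.1094 = 0.8828

0.8828


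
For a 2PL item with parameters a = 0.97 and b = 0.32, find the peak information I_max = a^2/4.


For 2PL, max info at theta = b = 0.32
I_max = a^2 / 4 = 0.97^2 / 4
= 0.9409 / 4
I_max = 0.2352

0.2352


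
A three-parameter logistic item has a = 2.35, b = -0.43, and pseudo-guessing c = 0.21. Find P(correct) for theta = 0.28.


logit = 2.35*(0.28 - -0.43) = 1.6685
P* = 1/(1 + exp(-1.6685)) = 0.8414
P = 0.21 + (1 - 0.21) * 0.8414
P = 0.8747

0.8747


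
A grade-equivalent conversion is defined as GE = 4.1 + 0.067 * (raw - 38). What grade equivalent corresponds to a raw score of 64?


raw - median = 64 - 38 = 26
slope * diff = 0.067 * 26 = 1.742
GE = 4.1 + 1.742
GE = 5.842

5.842


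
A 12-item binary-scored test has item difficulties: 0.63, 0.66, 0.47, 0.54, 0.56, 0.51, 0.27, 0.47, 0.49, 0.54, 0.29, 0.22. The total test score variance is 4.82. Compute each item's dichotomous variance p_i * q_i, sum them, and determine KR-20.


For each item, compute p_i * q_i:
  Item 1: 0.63 * 0.37 = 0.2331
  Item 2: 0.66 * 0.34 = 0.2244
  Item 3: 0.47 * 0.53 = 0.2491
  Item 4: 0.54 * 0.46 = 0.2484
  Item 5: 0.56 * 0.44 = 0.2464
  Item 6: 0.51 * 0.49 = 0.2499
  Item 7: 0.27 * 0.73 = 0.1971
  Item 8: 0.47 * 0.53 = 0.2491
  Item 9: 0.49 * 0.51 = 0.2499
  Item 10: 0.54 * 0.46 = 0.2484
  Item 11: 0.29 * 0.71 = 0.2059
  Item 12: 0.22 * 0.78 = 0.1716
Sum(p_i * q_i) = 0.2331 + 0.2244 + 0.2491 + 0.2484 + 0.2464 + 0.2499 + 0.1971 + 0.2491 + 0.2499 + 0.2484 + 0.2059 + 0.1716 = 2.7733
KR-20 = (k/(k-1)) * (1 - Sum(p_i*q_i) / Var_total)
= (12/11) * (1 - 2.7733/4.82)
= 1.0909 * 0.4246
KR-20 = 0.4632

0.4632


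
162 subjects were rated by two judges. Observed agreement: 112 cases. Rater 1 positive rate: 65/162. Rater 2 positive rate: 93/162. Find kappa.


P_o = 112/162 = 0.691358
P_e = (65*93 + 97*69) / 26244 = 0.485368
kappa = (P_o - P_e) / (1 - P_e)
kappa = (0.691358 - 0.485368) / (1 - 0.485368)
kappa = 0.4003

0.4003


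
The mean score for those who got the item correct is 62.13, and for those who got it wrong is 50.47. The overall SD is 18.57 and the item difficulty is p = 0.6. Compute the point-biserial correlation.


q = 1 - p = 0.4
rpb = ((M1 - M0) / SD) * sqrt(p * q)
rpb = ((62.13 - 50.47) / 18.57) * sqrt(0.6 * 0.4)
rpb = 0.3076

0.3076


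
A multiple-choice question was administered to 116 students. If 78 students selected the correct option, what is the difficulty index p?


Item difficulty p = number correct / total examinees
p = 78 / 116
p = 0.6724

0.6724


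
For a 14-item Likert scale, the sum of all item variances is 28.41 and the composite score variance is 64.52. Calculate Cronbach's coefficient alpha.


alpha = (k/(k-1)) * (1 - sum(si^2)/s_total^2)
= (14/13) * (1 - 28.41/64.52)
alpha = 0.6027

0.6027


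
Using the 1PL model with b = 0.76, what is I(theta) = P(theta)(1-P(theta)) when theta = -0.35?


P = 1/(1+exp(-(-0.35-0.76))) = 0.2479
I = P*(1-P) = 0.2479 * 0.7521
I = 0.1864

0.1864


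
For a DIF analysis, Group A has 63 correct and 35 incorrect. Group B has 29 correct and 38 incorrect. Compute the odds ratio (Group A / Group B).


Odds_A = 63/35 = 1.8
Odds_B = 29/38 = 0.7632
OR = Odds_A / Odds_B = 1.8 / 0.7632
Exactly, OR = (63 * 38) / (35 * 29) = 2394 / 1015
OR = 2.3586

2.3586


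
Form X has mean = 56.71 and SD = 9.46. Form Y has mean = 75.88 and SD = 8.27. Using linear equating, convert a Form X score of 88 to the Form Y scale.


slope = SD_Y / SD_X = 8.27 / 9.46 ~ 0.8742
intercept = mean_Y - slope * mean_X = 75.88 - (8.27 / 9.46) * 56.71 ~ 26.3037
Y = slope * X + intercept. To avoid rounding drift from the rounded slope/intercept, evaluate the equivalent form Y = mean_Y + SD_Y * (X - mean_X) / SD_X at full precision:
Y = 75.88 + 8.27 * (88 - 56.71) / 9.46
Y = 75.88 + 8.27 * 31.29 / 9.46
Y = 75.88 + 258.7683 / 9.46
Y = 75.88 + 27.3539
Y = 103.2339

103.2339


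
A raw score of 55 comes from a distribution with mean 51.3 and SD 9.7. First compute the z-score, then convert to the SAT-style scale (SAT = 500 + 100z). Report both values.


z = (X - mean) / SD = (55 - 51.3) / 9.7
z = 3.7 / 9.7
z = 0.3814
SAT-scale = SAT = 500 + 100z
Carry z at full precision (z = 3.7 / 9.7) into the conversion:
SAT-scale = 500 + 100 * (3.7 / 9.7) = 500 + 370 / 9.7
SAT-scale = 500 + 38.1443
SAT-scale = 538.1443

538.1443


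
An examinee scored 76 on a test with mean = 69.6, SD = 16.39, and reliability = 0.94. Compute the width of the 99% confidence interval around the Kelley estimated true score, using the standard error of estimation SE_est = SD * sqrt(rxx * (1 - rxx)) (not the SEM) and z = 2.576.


True score estimate = 0.94*76 + 0.06*69.6 = 75.616
SE_est = SD * sqrt(rxx * (1 - rxx)) = 16.39 * sqrt(0.94 * 0.06) = 16.39 * sqrt(0.0564) = 3.892409
CI = T_est +/- z * SE_est, so width = 2 * z * SE_est = 2 * 2.576 * 3.892409
Width = 20.0537

20.0537


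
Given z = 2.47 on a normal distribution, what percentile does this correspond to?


CDF(z) = 0.5 * (1 + erf(z/sqrt(2)))
erf(1.7466) = 0.9865
CDF = 0.9932
Percentile rank = 0.9932 * 100 = 99.32

99.32


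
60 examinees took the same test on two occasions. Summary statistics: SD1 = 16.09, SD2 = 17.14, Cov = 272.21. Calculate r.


r = cov(X,Y) / (SD_X * SD_Y)
r = 272.21 / (16.09 * 17.14)
r = 272.21 / 275.7826
r = 0.987

0.987


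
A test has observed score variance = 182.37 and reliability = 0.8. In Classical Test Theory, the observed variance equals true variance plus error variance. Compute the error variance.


var_true = rxx * var_obs = 0.8 * 182.37 = 145.896
var_error = var_obs - var_true
var_error = 182.37 - 145.896
var_error = 36.474

36.474


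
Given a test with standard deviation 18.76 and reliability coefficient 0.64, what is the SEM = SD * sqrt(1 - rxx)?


SEM = SD * sqrt(1 - rxx)
SEM = 18.76 * sqrt(1 - 0.64)
SEM = 18.76 * sqrt(0.36) = 18.76 * 0.6
SEM = 11.256

11.256


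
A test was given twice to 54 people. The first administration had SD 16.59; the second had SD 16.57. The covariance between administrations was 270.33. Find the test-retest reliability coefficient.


r = cov(X,Y) / (SD_X * SD_Y)
r = 270.33 / (16.59 * 16.57)
r = 270.33 / 274.8963
r = 0.9834

0.9834


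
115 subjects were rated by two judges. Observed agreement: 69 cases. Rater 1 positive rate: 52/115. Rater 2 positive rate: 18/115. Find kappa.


P_o = 69/115 = 0.6
P_e = (52*18 + 63*97) / 13225 = 0.532854
kappa = (P_o - P_e) / (1 - P_e)
kappa = (0.6 - 0.532854) / (1 - 0.532854)
kappa = 0.1437

0.1437


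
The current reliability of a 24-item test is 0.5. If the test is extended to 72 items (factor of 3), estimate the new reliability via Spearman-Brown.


r_new = (n * rxx) / (1 + (n-1) * rxx)
r_new = (3 * 0.5) / (1 + 2 * 0.5)
r_new = 1.5 / 2.0
r_new = 0.75

0.75


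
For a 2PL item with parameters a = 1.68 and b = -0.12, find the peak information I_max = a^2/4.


For 2PL, max info at theta = b = -0.12
I_max = a^2 / 4 = 1.68^2 / 4
= 2.8224 / 4
I_max = 0.7056

0.7056


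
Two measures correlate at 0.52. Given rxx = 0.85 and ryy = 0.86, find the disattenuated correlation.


r_corrected = rxy / sqrt(rxx * ryy)
= 0.52 / sqrt(0.85 * 0.86)
= 0.52 / sqrt(0.731)
= 0.52 / 0.854985
r_corrected = 0.6082

0.6082


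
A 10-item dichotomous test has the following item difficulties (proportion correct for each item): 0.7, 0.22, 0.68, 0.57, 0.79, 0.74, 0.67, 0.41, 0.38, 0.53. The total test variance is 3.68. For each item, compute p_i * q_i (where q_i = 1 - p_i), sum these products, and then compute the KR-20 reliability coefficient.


For each item, compute p_i * q_i:
  Item 1: 0.7 * 0.3 = 0.21
  Item 2: 0.22 * 0.78 = 0.1716
  Item 3: 0.68 * 0.32 = 0.2176
  Item 4: 0.57 * 0.43 = 0.2451
  Item 5: 0.79 * 0.21 = 0.1659
  Item 6: 0.74 * 0.26 = 0.1924
  Item 7: 0.67 * 0.33 = 0.2211
  Item 8: 0.41 * 0.59 = 0.2419
  Item 9: 0.38 * 0.62 = 0.2356
  Item 10: 0.53 * 0.47 = 0.2491
Sum(p_i * q_i) = 0.21 + 0.1716 + 0.2176 + 0.2451 + 0.1659 + 0.1924 + 0.2211 + 0.2419 + 0.2356 + 0.2491 = 2.1503
KR-20 = (k/(k-1)) * (1 - Sum(p_i*q_i) / Var_total)
= (10/9) * (1 - 2.1503/3.68)
= 1.1111 * 0.4157
KR-20 = 0.4619

0.4619


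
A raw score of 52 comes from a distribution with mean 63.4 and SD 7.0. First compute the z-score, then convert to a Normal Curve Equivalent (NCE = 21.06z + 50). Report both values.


z = (X - mean) / SD = (52 - 63.4) / 7.0
z = -11.4 / 7.0
z = -1.6286
NCE = NCE = 21.06z + 50
Carry z at full precision (z = -11.4 / 7.0) into the conversion:
NCE = 21.06 * (-11.4 / 7.0) + 50 = -240.084 / 7.0 + 50
NCE = -34.2977 + 50
NCE = 15.7023

15.7023


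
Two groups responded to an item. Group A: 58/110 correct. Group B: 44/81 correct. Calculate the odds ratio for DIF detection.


Odds_A = 58/52 = 1.1154
Odds_B = 44/37 = 1.1892
OR = Odds_A / Odds_B = 1.1154 / 1.1892
Exactly, OR = (58 * 37) / (52 * 44) = 2146 / 2288
OR = 0.9379

0.9379


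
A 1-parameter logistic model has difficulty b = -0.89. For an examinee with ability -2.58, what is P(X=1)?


theta - b = -2.58 - -0.89 = -1.69
exp(-(theta - b)) = exp(1.69) = 5.4195
P = 1 / (1 + 5.4195)
P = 0.1558

0.1558


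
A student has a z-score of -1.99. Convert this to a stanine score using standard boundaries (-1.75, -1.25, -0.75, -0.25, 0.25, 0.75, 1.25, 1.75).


Stanine boundaries: [-1.75, -1.25, -0.75, -0.25, 0.25, 0.75, 1.25, 1.75]
z = -1.99
Check each boundary:
  z < -1.75
  z < -1.25
  z < -0.75
  z < -0.25
  z < 0.25
  z < 0.75
  z < 1.25
  z < 1.75
Highest qualifying boundary gives stanine = 1

1


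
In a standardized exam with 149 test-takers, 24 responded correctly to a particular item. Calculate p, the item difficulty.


Item difficulty p = number correct / total examinees
p = 24 / 149
p = 0.1611

0.1611


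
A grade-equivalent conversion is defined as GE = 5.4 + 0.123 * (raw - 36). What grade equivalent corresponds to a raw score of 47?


raw - median = 47 - 36 = 11
slope * diff = 0.123 * 11 = 1.353
GE = 5.4 + 1.353
GE = 6.753

6.753


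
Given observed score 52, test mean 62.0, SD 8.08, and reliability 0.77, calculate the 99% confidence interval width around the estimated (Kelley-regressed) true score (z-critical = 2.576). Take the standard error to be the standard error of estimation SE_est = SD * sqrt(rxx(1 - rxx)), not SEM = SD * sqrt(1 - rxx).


True score estimate = 0.77*52 + 0.23*62.0 = 54.3
SE_est = SD * sqrt(rxx * (1 - rxx)) = 8.08 * sqrt(0.77 * 0.23) = 8.08 * sqrt(0.1771) = 3.400327
CI = T_est +/- z * SE_est, so width = 2 * z * SE_est = 2 * 2.576 * 3.400327
Width = 17.5185

17.5185


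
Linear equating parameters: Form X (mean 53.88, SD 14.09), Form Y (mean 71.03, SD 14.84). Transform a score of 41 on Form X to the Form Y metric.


slope = SD_Y / SD_X = 14.84 / 14.09 ~ 1.0532
intercept = mean_Y - slope * mean_X = 71.03 - (14.84 / 14.09) * 53.88 ~ 14.282
Y = slope * X + intercept. To avoid rounding drift from the rounded slope/intercept, evaluate the equivalent form Y = mean_Y + SD_Y * (X - mean_X) / SD_X at full precision:
Y = 71.03 + 14.84 * (41 - 53.88) / 14.09
Y = 71.03 - 14.84 * 12.88 / 14.09
Y = 71.03 - 191.1392 / 14.09
Y = 71.03 - 13.5656
Y = 57.4644

57.4644


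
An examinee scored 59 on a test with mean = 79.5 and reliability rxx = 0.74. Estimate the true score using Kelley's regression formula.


T_est = rxx * X + (1 - rxx) * mean
T_est = 0.74 * 59 + 0.26 * 79.5
T_est = 43.66 + 20.67
T_est = 64.33

64.33


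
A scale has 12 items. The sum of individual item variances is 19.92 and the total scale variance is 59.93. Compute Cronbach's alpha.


alpha = (k/(k-1)) * (1 - sum(si^2)/s_total^2)
= (12/11) * (1 - 19.92/59.93)
alpha = 0.7283

0.7283


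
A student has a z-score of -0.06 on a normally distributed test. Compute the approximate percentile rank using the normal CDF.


CDF(z) = 0.5 * (1 + erf(z/sqrt(2)))
erf(-0.0424) = -0.0478
CDF = 0.4761
Percentile rank = 0.4761 * 100 = 47.61

47.61


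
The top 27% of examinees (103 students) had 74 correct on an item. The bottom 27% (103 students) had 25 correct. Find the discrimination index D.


p_upper = 74/103 = 0.7184
p_lower = 25/103 = 0.2427
D = 0.7184 - 0.2427 = 0.4757

0.4757


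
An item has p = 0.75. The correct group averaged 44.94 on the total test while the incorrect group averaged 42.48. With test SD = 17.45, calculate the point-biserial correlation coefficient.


q = 1 - p = 0.25
rpb = ((M1 - M0) / SD) * sqrt(p * q)
rpb = ((44.94 - 42.48) / 17.45) * sqrt(0.75 * 0.25)
rpb = 0.061

0.061


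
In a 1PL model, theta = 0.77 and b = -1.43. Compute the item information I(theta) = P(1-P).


P = 1/(1+exp(-(0.77--1.43))) = 0.9002
I = P*(1-P) = 0.9002 * 0.0998
I = 0.0898

0.0898


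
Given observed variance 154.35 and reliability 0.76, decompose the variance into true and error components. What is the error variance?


var_true = rxx * var_obs = 0.76 * 154.35 = 117.306
var_error = var_obs - var_true
var_error = 154.35 - 117.306
var_error = 37.044

37.044


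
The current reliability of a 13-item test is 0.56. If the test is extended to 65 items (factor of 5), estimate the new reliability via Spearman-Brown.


r_new = (n * rxx) / (1 + (n-1) * rxx)
r_new = (5 * 0.56) / (1 + 4 * 0.56)
r_new = 2.8 / 3.24
r_new = 0.8642

0.8642


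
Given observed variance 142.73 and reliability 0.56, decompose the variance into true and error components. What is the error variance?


var_true = rxx * var_obs = 0.56 * 142.73 = 79.9288
var_error = var_obs - var_true
var_error = 142.73 - 79.9288
var_error = 62.8012

62.8012


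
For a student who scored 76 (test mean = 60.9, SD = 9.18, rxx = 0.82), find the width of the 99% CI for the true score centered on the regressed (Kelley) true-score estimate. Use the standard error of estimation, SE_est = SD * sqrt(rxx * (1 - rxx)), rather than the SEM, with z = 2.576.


True score estimate = 0.82*76 + 0.18*60.9 = 73.282
SE_est = SD * sqrt(rxx * (1 - rxx)) = 9.18 * sqrt(0.82 * 0.18) = 9.18 * sqrt(0.1476) = 3.526841
CI = T_est +/- z * SE_est, so width = 2 * z * SE_est = 2 * 2.576 * 3.526841
Width = 18.1703

18.1703


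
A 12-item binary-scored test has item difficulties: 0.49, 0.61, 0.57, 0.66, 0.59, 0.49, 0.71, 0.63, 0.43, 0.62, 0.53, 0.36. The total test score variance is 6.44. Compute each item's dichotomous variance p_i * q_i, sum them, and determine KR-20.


For each item, compute p_i * q_i:
  Item 1: 0.49 * 0.51 = 0.2499
  Item 2: 0.61 * 0.39 = 0.2379
  Item 3: 0.57 * 0.43 = 0.2451
  Item 4: 0.66 * 0.34 = 0.2244
  Item 5: 0.59 * 0.41 = 0.2419
  Item 6: 0.49 * 0.51 = 0.2499
  Item 7: 0.71 * 0.29 = 0.2059
  Item 8: 0.63 * 0.37 = 0.2331
  Item 9: 0.43 * 0.57 = 0.2451
  Item 10: 0.62 * 0.38 = 0.2356
  Item 11: 0.53 * 0.47 = 0.2491
  Item 12: 0.36 * 0.64 = 0.2304
Sum(p_i * q_i) = 0.2499 + 0.2379 + 0.2451 + 0.2244 + 0.2419 + 0.2499 + 0.2059 + 0.2331 + 0.2451 + 0.2356 + 0.2491 + 0.2304 = 2.8483
KR-20 = (k/(k-1)) * (1 - Sum(p_i*q_i) / Var_total)
= (12/11) * (1 - 2.8483/6.44)
= 1.0909 * 0.5577
KR-20 = 0.6084

0.6084


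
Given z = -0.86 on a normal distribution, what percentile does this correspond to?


CDF(z) = 0.5 * (1 + erf(z/sqrt(2)))
erf(-0.6081) = -0.6102
CDF = 0.1949
Percentile rank = 0.1949 * 100 = 19.49

19.49


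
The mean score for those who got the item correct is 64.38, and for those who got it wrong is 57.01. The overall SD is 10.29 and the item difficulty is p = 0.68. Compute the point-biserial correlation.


q = 1 - p = 0.32
rpb = ((M1 - M0) / SD) * sqrt(p * q)
rpb = ((64.38 - 57.01) / 10.29) * sqrt(0.68 * 0.32)
rpb = 0.3341

0.3341


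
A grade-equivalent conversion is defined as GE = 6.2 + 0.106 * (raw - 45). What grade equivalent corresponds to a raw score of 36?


raw - median = 36 - 45 = -9
slope * diff = 0.106 * -9 = -0.954
GE = 6.2 + -0.954
GE = 5.246

5.246


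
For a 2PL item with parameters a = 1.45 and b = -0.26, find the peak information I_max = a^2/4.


For 2PL, max info at theta = b = -0.26
I_max = a^2 / 4 = 1.45^2 / 4
= 2.1025 / 4
I_max = 0.5256

0.5256


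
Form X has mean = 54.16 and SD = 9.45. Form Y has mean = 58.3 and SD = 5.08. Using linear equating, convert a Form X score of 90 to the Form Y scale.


slope = SD_Y / SD_X = 5.08 / 9.45 ~ 0.5376
intercept = mean_Y - slope * mean_X = 58.3 - (5.08 / 9.45) * 54.16 ~ 29.1854
Y = slope * X + intercept. To avoid rounding drift from the rounded slope/intercept, evaluate the equivalent form Y = mean_Y + SD_Y * (X - mean_X) / SD_X at full precision:
Y = 58.3 + 5.08 * (90 - 54.16) / 9.45
Y = 58.3 + 5.08 * 35.84 / 9.45
Y = 58.3 + 182.0672 / 9.45
Y = 58.3 + 19.2664
Y = 77.5664

77.5664
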